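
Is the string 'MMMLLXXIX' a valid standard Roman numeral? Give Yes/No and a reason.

'MMMLLXXIX': L should not appear more than once

No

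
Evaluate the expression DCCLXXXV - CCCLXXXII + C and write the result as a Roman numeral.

DCCLXXXV = 785, CCCLXXXII = 382, C = 100
785 - 382 = 403
403 + 100 = 503

DIII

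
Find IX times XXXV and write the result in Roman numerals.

IX = 9
XXXV = 35
9 × 35 = 315

CCCXV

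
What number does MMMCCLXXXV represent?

MMMCCLXXXV: M=1000, M=1000, M=1000, C=100, C=100, L=50, X=10, X=10, X=10, V=5
1000 + 1000 + 1000 + 100 + 100 + 50 + 10 + 10 + 10 + 5 = 3285

3285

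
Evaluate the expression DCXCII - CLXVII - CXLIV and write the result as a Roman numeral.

DCXCII = 692, CLXVII = 167, CXLIV = 144
692 - 167 = 525
525 - 144 = 381

CCCLXXXI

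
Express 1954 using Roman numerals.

Convert 1954 to Roman numerals:
  1954 contains 1×1000 (M)
  954 contains 1×900 (CM)
  54 contains 1×50 (L)
  4 contains 1×4 (IV)

MCMLIV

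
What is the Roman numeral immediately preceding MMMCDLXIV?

MMMCDLXIV = 3464, so the previous integer is 3464 - 1 = 3463

MMMCDLXIII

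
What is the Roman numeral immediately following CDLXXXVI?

CDLXXXVI = 486, so the next integer is 486 + 1 = 487

CDLXXXVII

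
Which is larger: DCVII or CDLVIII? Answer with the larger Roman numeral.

DCVII = 607
CDLVIII = 458
607 is larger

DCVII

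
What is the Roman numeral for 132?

Convert 132 to Roman numerals:
  132 contains 1×100 (C)
  32 contains 3×10 (XXX)
  2 contains 2×1 (II)

CXXXII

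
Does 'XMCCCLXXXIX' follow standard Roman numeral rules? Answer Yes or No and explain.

'XMCCCLXXXIX': Invalid subtractive combination: XM

No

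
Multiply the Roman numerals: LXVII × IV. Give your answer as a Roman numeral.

LXVII = 67
IV = 4
67 × 4 = 268

CCLXVIII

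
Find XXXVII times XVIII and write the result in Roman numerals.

XXXVII = 37
XVIII = 18
37 × 18 = 666

DCLXVI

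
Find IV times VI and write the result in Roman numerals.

IV = 4
VI = 6
4 × 6 = 24

XXIV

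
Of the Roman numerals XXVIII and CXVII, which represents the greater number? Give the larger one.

XXVIII = 28
CXVII = 117
117 is larger

CXVII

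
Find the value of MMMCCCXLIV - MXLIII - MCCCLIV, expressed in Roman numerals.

MMMCCCXLIV = 3344, MXLIII = 1043, MCCCLIV = 1354
3344 - 1043 = 2301
2301 - 1354 = 947

CMXLVII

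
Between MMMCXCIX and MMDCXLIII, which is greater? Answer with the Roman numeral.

MMMCXCIX = 3199
MMDCXLIII = 2643
3199 is larger

MMMCXCIX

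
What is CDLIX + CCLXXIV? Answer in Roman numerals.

CDLIX = 459
CCLXXIV = 274
459 + 274 = 733

DCCXXXIII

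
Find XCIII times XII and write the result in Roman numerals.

XCIII = 93
XII = 12
93 × 12 = 1116

MCXVI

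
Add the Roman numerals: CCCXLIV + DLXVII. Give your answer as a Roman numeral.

CCCXLIV = 344
DLXVII = 567
344 + 567 = 911

CMXI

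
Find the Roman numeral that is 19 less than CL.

CL = 150
150 - 19 = 131

CXXXI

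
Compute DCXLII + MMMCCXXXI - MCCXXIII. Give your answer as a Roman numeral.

DCXLII = 642, MMMCCXXXI = 3231, MCCXXIII = 1223
642 + 3231 = 3873
3873 - 1223 = 2650

MMDCL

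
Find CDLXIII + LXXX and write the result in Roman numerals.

CDLXIII = 463
LXXX = 80
463 + 80 = 543

DXLIII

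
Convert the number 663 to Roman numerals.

Convert 663 to Roman numerals:
  663 contains 1×500 (D)
  163 contains 1×100 (C)
  63 contains 1×50 (L)
  13 contains 1×10 (X)
  3 contains 3×1 (III)

DCLXIII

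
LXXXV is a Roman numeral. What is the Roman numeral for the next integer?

LXXXV = 85; next is 86

LXXXVI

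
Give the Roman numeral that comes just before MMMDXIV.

MMMDXIV = 3514, so the previous integer is 3514 - 1 = 3513

MMMDXIII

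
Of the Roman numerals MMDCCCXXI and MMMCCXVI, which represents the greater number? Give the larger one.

MMDCCCXXI = 2821
MMMCCXVI = 3216
3216 is larger

MMMCCXVI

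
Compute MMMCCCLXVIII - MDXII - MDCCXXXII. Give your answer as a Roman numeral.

MMMCCCLXVIII = 3368, MDXII = 1512, MDCCXXXII = 1732
3368 - 1512 = 1856
1856 - 1732 = 124

CXXIV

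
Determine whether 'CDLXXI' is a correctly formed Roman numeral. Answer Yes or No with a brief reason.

'CDLXXI': Check the rules: uses only the symbols I, V, X, L, C, D, M; no symbol is repeated more than three times in a row; V, L and D each appear at most once; the only place a smaller symbol precedes a larger one is the allowed subtractive pair CD, the symbol right after such a pair (if any) is smaller than the pair's first symbol, and otherwise the values never increase from left to right. Value: CD (400) + L (50) + X (10) + X (10) + I (1) = 471. So it is a valid standard Roman numeral.

Yes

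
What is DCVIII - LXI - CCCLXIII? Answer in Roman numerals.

DCVIII = 608, LXI = 61, CCCLXIII = 363
608 - 61 = 547
547 - 363 = 184

CLXXXIV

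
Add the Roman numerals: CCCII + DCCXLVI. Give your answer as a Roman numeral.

CCCII = 302
DCCXLVI = 746
302 + 746 = 1048

MXLVIII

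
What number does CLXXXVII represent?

CLXXXVII: C=100, L=50, X=10, X=10, X=10, V=5, I=1, I=1
100 + 50 + 10 + 10 + 10 + 5 + 1 + 1 = 187

187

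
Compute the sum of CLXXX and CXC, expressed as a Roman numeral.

CLXXX = 180
CXC = 190
180 + 190 = 370

CCCLXX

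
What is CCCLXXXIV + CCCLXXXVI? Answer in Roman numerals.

CCCLXXXIV = 384
CCCLXXXVI = 386
384 + 386 = 770

DCCLXX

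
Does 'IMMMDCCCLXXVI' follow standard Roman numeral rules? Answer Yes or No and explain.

'IMMMDCCCLXXVI': Invalid subtractive combination: IM

No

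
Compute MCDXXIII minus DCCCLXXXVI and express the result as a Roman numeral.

MCDXXIII = 1423
DCCCLXXXVI = 886
1423 - 886 = 537

DXXXVII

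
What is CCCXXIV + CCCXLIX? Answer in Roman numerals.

CCCXXIV = 324
CCCXLIX = 349
324 + 349 = 673

DCLXXIII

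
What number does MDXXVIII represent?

MDXXVIII: M=1000, D=500, X=10, X=10, V=5, I=1, I=1, I=1
1000 + 500 + 10 + 10 + 5 + 1 + 1 + 1 = 1528

1528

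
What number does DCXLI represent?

DCXLI: D=500, C=100, XL=40, I=1
500 + 100 + 40 + 1 = 641

641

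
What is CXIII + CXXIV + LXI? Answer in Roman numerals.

CXIII = 113, CXXIV = 124, LXI = 61
113 + 124 = 237
237 + 61 = 298

CCXCVIII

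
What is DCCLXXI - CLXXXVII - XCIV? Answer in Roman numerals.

DCCLXXI = 771, CLXXXVII = 187, XCIV = 94
771 - 187 = 584
584 - 94 = 490

CDXC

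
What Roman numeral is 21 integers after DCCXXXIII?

DCCXXXIII = 733
733 + 21 = 754

DCCLIV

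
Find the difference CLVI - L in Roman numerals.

CLVI = 156
L = 50
156 - 50 = 106

CVI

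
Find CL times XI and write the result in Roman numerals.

CL = 150
XI = 11
150 × 11 = 1650

MDCL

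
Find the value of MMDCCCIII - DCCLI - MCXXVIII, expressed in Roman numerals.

MMDCCCIII = 2803, DCCLI = 751, MCXXVIII = 1128
2803 - 751 = 2052
2052 - 1128 = 924

CMXXIV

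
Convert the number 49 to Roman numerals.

Convert 49 to Roman numerals:
  49 contains 1×40 (XL)
  9 contains 1×9 (IX)

XLIX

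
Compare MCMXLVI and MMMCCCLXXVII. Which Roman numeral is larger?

MCMXLVI = 1946
MMMCCCLXXVII = 3377
3377 is larger

MMMCCCLXXVII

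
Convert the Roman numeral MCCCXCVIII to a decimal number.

MCCCXCVIII: M=1000, C=100, C=100, C=100, XC=90, V=5, I=1, I=1, I=1
1000 + 100 + 100 + 100 + 90 + 5 + 1 + 1 + 1 = 1398

1398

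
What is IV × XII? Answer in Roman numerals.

IV = 4
XII = 12
4 × 12 = 48

XLVIII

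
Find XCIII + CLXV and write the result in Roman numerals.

XCIII = 93
CLXV = 165
93 + 165 = 258

CCLVIII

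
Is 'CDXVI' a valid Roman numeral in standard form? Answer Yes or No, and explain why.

'CDXVI': Check the rules: uses only the symbols I, V, X, L, C, D, M; no symbol is repeated more than three times in a row; V, L and D each appear at most once; the only place a smaller symbol precedes a larger one is the allowed subtractive pair CD, the symbol right after such a pair (if any) is smaller than the pair's first symbol, and otherwise the values never increase from left to right. Value: CD (400) + X (10) + V (5) + I (1) = 416. So it is a valid standard Roman numeral.

Yes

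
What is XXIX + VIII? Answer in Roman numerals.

XXIX = 29
VIII = 8
29 + 8 = 37

XXXVII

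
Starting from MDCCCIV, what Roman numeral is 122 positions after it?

MDCCCIV = 1804
1804 + 122 = 1926

MCMXXVI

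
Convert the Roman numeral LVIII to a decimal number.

LVIII: L=50, V=5, I=1, I=1, I=1
50 + 5 + 1 + 1 + 1 = 58

58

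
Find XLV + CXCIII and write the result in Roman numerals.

XLV = 45
CXCIII = 193
45 + 193 = 238

CCXXXVIII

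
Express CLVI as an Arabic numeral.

CLVI: C=100, L=50, V=5, I=1
100 + 50 + 5 + 1 = 156

156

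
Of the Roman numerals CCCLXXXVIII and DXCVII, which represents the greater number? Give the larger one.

CCCLXXXVIII = 388
DXCVII = 597
597 is larger

DXCVII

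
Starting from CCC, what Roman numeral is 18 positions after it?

CCC = 300
300 + 18 = 318

CCCXVIII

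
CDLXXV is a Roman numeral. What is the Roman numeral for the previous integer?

CDLXXV = 475; previous is 474

CDLXXIV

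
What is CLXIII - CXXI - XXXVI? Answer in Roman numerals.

CLXIII = 163, CXXI = 121, XXXVI = 36
163 - 121 = 42
42 - 36 = 6

VI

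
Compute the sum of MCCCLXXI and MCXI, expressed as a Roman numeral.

MCCCLXXI = 1371
MCXI = 1111
1371 + 1111 = 2482

MMCDLXXXII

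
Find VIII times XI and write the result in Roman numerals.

VIII = 8
XI = 11
8 × 11 = 88

LXXXVIII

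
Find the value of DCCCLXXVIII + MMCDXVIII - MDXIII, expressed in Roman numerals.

DCCCLXXVIII = 878, MMCDXVIII = 2418, MDXIII = 1513
878 + 2418 = 3296
3296 - 1513 = 1783

MDCCLXXXIII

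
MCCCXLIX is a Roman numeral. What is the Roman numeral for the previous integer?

MCCCXLIX = 1349, so the previous integer is 1349 - 1 = 1348

MCCCXLVIII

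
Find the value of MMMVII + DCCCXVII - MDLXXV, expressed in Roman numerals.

MMMVII = 3007, DCCCXVII = 817, MDLXXV = 1575
3007 + 817 = 3824
3824 - 1575 = 2249

MMCCXLIX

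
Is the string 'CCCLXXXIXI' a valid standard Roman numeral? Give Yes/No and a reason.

'CCCLXXXIXI': I cannot come right after the subtractive pair IX: once I is subtracted in IX, the next symbol must be smaller than I

No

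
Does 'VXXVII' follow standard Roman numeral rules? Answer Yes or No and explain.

'VXXVII': V should not appear more than once

No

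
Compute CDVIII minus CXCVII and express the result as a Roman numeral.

CDVIII = 408
CXCVII = 197
408 - 197 = 211

CCXI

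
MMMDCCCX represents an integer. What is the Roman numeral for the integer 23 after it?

MMMDCCCX = 3810
3810 + 23 = 3833

MMMDCCCXXXIII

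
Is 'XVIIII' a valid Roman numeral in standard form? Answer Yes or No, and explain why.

'XVIIII': More than 3 consecutive I's

No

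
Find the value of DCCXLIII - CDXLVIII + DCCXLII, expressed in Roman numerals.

DCCXLIII = 743, CDXLVIII = 448, DCCXLII = 742
743 - 448 = 295
295 + 742 = 1037

MXXXVII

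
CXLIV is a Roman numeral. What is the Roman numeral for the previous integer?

CXLIV = 144; previous is 143

CXLIII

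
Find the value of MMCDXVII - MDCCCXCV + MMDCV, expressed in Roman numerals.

MMCDXVII = 2417, MDCCCXCV = 1895, MMDCV = 2605
2417 - 1895 = 522
522 + 2605 = 3127

MMMCXXVII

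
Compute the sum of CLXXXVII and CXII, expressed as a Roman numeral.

CLXXXVII = 187
CXII = 112
187 + 112 = 299

CCXCIX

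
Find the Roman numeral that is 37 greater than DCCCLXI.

DCCCLXI = 861
861 + 37 = 898

DCCCXCVIII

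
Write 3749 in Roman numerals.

Convert 3749 to Roman numerals:
  3749 contains 3×1000 (MMM)
  749 contains 1×500 (D)
  249 contains 2×100 (CC)
  49 contains 1×40 (XL)
  9 contains 1×9 (IX)

MMMDCCXLIX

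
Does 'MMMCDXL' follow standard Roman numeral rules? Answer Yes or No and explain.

'MMMCDXL': Check the rules: uses only the symbols I, V, X, L, C, D, M; no symbol is repeated more than three times in a row; V, L and D each appear at most once; the only places a smaller symbol precedes a larger one are the allowed subtractive pairs CD, XL, the symbol right after such a pair (if any) is smaller than the pair's first symbol, and otherwise the values never increase from left to right. Value: M (1000) + M (1000) + M (1000) + CD (400) + XL (40) = 3440. So it is a valid standard Roman numeral.

Yes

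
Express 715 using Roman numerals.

Convert 715 to Roman numerals:
  715 contains 1×500 (D)
  215 contains 2×100 (CC)
  15 contains 1×10 (X)
  5 contains 1×5 (V)

DCCXV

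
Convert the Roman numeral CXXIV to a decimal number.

CXXIV: C=100, X=10, X=10, IV=4
100 + 10 + 10 + 4 = 124

124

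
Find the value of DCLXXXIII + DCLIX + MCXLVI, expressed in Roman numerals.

DCLXXXIII = 683, DCLIX = 659, MCXLVI = 1146
683 + 659 = 1342
1342 + 1146 = 2488

MMCDLXXXVIII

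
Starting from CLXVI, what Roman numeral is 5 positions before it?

CLXVI = 166
166 - 5 = 161

CLXI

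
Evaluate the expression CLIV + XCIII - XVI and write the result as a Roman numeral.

CLIV = 154, XCIII = 93, XVI = 16
154 + 93 = 247
247 - 16 = 231

CCXXXI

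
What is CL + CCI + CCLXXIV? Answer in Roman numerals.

CL = 150, CCI = 201, CCLXXIV = 274
150 + 201 = 351
351 + 274 = 625

DCXXV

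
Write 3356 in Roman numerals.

Convert 3356 to Roman numerals:
  3356 contains 3×1000 (MMM)
  356 contains 3×100 (CCC)
  56 contains 1×50 (L)
  6 contains 1×5 (V)
  1 contains 1×1 (I)

MMMCCCLVI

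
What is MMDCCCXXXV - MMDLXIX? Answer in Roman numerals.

MMDCCCXXXV = 2835
MMDLXIX = 2569
2835 - 2569 = 266

CCLXVI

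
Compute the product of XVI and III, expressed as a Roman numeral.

XVI = 16
III = 3
16 × 3 = 48

XLVIII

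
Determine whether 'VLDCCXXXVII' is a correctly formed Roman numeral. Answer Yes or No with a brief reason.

'VLDCCXXXVII': V should not appear more than once

No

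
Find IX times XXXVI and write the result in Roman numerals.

IX = 9
XXXVI = 36
9 × 36 = 324

CCCXXIV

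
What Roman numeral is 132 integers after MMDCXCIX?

MMDCXCIX = 2699
2699 + 132 = 2831

MMDCCCXXXI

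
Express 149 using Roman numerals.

Convert 149 to Roman numerals:
  149 contains 1×100 (C)
  49 contains 1×40 (XL)
  9 contains 1×9 (IX)

CXLIX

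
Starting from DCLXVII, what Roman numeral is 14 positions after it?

DCLXVII = 667
667 + 14 = 681

DCLXXXI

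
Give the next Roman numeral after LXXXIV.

LXXXIV = 84, so the next integer is 84 + 1 = 85

LXXXV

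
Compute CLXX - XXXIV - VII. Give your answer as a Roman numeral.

CLXX = 170, XXXIV = 34, VII = 7
170 - 34 = 136
136 - 7 = 129

CXXIX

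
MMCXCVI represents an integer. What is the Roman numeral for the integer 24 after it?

MMCXCVI = 2196
2196 + 24 = 2220

MMCCXX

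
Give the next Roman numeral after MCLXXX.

MCLXXX = 1180; next is 1181

MCLXXXI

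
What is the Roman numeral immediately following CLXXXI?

CLXXXI = 181, so the next integer is 181 + 1 = 182

CLXXXII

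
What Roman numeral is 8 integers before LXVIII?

LXVIII = 68
68 - 8 = 60

LX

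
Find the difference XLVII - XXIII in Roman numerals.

XLVII = 47
XXIII = 23
47 - 23 = 24

XXIV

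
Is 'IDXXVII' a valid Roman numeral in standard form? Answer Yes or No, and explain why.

'IDXXVII': Invalid subtractive combination: ID

No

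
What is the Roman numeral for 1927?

Convert 1927 to Roman numerals:
  1927 contains 1×1000 (M)
  927 contains 1×900 (CM)
  27 contains 2×10 (XX)
  7 contains 1×5 (V)
  2 contains 2×1 (II)

MCMXXVII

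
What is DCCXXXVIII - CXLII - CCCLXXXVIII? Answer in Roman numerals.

DCCXXXVIII = 738, CXLII = 142, CCCLXXXVIII = 388
738 - 142 = 596
596 - 388 = 208

CCVIII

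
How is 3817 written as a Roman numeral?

Convert 3817 to Roman numerals:
  3817 contains 3×1000 (MMM)
  817 contains 1×500 (D)
  317 contains 3×100 (CCC)
  17 contains 1×10 (X)
  7 contains 1×5 (V)
  2 contains 2×1 (II)

MMMDCCCXVII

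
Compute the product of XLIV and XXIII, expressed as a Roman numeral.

XLIV = 44
XXIII = 23
44 × 23 = 1012

MXII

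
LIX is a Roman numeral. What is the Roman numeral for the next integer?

LIX = 59, so the next integer is 59 + 1 = 60

LX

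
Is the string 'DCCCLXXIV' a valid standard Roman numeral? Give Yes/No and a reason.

'DCCCLXXIV': Check the rules: uses only the symbols I, V, X, L, C, D, M; no symbol is repeated more than three times in a row; V, L and D each appear at most once; the only place a smaller symbol precedes a larger one is the allowed subtractive pair IV, the symbol right after such a pair (if any) is smaller than the pair's first symbol, and otherwise the values never increase from left to right. Value: D (500) + C (100) + C (100) + C (100) + L (50) + X (10) + X (10) + IV (4) = 874. So it is a valid standard Roman numeral.

Yes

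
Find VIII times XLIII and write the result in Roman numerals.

VIII = 8
XLIII = 43
8 × 43 = 344

CCCXLIV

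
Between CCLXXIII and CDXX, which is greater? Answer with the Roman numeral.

CCLXXIII = 273
CDXX = 420
420 is larger

CDXX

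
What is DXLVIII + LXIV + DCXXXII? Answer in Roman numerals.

DXLVIII = 548, LXIV = 64, DCXXXII = 632
548 + 64 = 612
612 + 632 = 1244

MCCXLIV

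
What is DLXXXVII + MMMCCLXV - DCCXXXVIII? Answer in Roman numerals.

DLXXXVII = 587, MMMCCLXV = 3265, DCCXXXVIII = 738
587 + 3265 = 3852
3852 - 738 = 3114

MMMCXIV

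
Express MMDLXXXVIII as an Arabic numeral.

MMDLXXXVIII: M=1000, M=1000, D=500, L=50, X=10, X=10, X=10, V=5, I=1, I=1, I=1
1000 + 1000 + 500 + 50 + 10 + 10 + 10 + 5 + 1 + 1 + 1 = 2588

2588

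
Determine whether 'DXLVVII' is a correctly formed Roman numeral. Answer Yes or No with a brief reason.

'DXLVVII': V should not appear more than once

No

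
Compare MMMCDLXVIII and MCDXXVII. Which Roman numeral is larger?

MMMCDLXVIII = 3468
MCDXXVII = 1427
3468 is larger

MMMCDLXVIII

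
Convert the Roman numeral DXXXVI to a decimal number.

DXXXVI: D=500, X=10, X=10, X=10, V=5, I=1
500 + 10 + 10 + 10 + 5 + 1 = 536

536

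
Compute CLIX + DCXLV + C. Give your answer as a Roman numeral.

CLIX = 159, DCXLV = 645, C = 100
159 + 645 = 804
804 + 100 = 904

CMIV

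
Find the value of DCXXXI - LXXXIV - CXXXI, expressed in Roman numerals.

DCXXXI = 631, LXXXIV = 84, CXXXI = 131
631 - 84 = 547
547 - 131 = 416

CDXVI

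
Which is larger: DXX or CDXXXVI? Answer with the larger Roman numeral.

DXX = 520
CDXXXVI = 436
520 is larger

DXX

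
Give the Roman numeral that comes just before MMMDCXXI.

MMMDCXXI = 3621, so the previous integer is 3621 - 1 = 3620

MMMDCXX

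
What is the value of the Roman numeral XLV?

XLV: XL=40, V=5
40 + 5 = 45

45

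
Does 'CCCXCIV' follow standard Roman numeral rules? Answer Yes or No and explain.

'CCCXCIV': Check the rules: uses only the symbols I, V, X, L, C, D, M; no symbol is repeated more than three times in a row; V, L and D each appear at most once; the only places a smaller symbol precedes a larger one are the allowed subtractive pairs XC, IV, the symbol right after such a pair (if any) is smaller than the pair's first symbol, and otherwise the values never increase from left to right. Value: C (100) + C (100) + C (100) + XC (90) + IV (4) = 394. So it is a valid standard Roman numeral.

Yes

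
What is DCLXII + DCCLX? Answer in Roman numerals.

DCLXII = 662
DCCLX = 760
662 + 760 = 1422

MCDXXII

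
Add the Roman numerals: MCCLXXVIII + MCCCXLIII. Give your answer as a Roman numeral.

MCCLXXVIII = 1278
MCCCXLIII = 1343
1278 + 1343 = 2621

MMDCXXI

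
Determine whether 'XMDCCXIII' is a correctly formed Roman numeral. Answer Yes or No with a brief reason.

'XMDCCXIII': Invalid subtractive combination: XM

No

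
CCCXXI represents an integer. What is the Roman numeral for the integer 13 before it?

CCCXXI = 321
321 - 13 = 308

CCCVIII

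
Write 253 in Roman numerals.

Convert 253 to Roman numerals:
  253 contains 2×100 (CC)
  53 contains 1×50 (L)
  3 contains 3×1 (III)

CCLIII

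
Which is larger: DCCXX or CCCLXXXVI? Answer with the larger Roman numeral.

DCCXX = 720
CCCLXXXVI = 386
720 is larger

DCCXX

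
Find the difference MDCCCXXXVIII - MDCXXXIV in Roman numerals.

MDCCCXXXVIII = 1838
MDCXXXIV = 1634
1838 - 1634 = 204

CCIV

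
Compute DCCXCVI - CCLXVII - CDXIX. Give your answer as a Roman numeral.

DCCXCVI = 796, CCLXVII = 267, CDXIX = 419
796 - 267 = 529
529 - 419 = 110

CX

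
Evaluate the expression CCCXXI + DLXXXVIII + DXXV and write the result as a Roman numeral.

CCCXXI = 321, DLXXXVIII = 588, DXXV = 525
321 + 588 = 909
909 + 525 = 1434

MCDXXXIV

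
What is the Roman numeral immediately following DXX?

DXX = 520; next is 521

DXXI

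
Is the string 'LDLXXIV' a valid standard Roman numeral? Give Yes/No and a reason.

'LDLXXIV': L should not appear more than once

No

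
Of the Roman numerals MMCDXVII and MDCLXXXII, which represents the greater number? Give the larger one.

MMCDXVII = 2417
MDCLXXXII = 1682
2417 is larger

MMCDXVII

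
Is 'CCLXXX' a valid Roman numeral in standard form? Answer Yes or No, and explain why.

'CCLXXX': Check the rules: uses only the symbols I, V, X, L, C, D, M; no symbol is repeated more than three times in a row; V, L and D each appear at most once; no smaller symbol precedes a larger one (values never increase from left to right). Value: C (100) + C (100) + L (50) + X (10) + X (10) + X (10) = 280. So it is a valid standard Roman numeral.

Yes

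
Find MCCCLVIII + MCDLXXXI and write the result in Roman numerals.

MCCCLVIII = 1358
MCDLXXXI = 1481
1358 + 1481 = 2839

MMDCCCXXXIX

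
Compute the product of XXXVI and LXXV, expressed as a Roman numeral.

XXXVI = 36
LXXV = 75
36 × 75 = 2700

MMDCC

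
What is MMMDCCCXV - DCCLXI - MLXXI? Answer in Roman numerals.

MMMDCCCXV = 3815, DCCLXI = 761, MLXXI = 1071
3815 - 761 = 3054
3054 - 1071 = 1983

MCMLXXXIII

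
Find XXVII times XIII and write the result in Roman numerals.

XXVII = 27
XIII = 13
27 × 13 = 351

CCCLI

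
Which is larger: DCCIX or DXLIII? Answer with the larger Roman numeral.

DCCIX = 709
DXLIII = 543
709 is larger

DCCIX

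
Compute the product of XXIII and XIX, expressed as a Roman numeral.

XXIII = 23
XIX = 19
23 × 19 = 437

CDXXXVII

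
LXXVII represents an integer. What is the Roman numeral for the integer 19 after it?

LXXVII = 77
77 + 19 = 96

XCVI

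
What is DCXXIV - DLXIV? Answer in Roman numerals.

DCXXIV = 624
DLXIV = 564
624 - 564 = 60

LX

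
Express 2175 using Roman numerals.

Convert 2175 to Roman numerals:
  2175 contains 2×1000 (MM)
  175 contains 1×100 (C)
  75 contains 1×50 (L)
  25 contains 2×10 (XX)
  5 contains 1×5 (V)

MMCLXXV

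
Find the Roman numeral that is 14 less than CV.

CV = 105
105 - 14 = 91

XCI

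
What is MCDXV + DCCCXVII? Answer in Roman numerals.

MCDXV = 1415
DCCCXVII = 817
1415 + 817 = 2232

MMCCXXXII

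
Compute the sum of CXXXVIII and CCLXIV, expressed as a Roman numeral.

CXXXVIII = 138
CCLXIV = 264
138 + 264 = 402

CDII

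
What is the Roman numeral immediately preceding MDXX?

MDXX = 1520; previous is 1519

MDXIX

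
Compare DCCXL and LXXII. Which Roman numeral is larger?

DCCXL = 740
LXXII = 72
740 is larger

DCCXL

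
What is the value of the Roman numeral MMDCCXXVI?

MMDCCXXVI: M=1000, M=1000, D=500, C=100, C=100, X=10, X=10, V=5, I=1
1000 + 1000 + 500 + 100 + 100 + 10 + 10 + 5 + 1 = 2726

2726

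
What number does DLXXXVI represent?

DLXXXVI: D=500, L=50, X=10, X=10, X=10, V=5, I=1
500 + 50 + 10 + 10 + 10 + 5 + 1 = 586

586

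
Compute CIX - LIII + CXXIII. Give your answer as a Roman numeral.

CIX = 109, LIII = 53, CXXIII = 123
109 - 53 = 56
56 + 123 = 179

CLXXIX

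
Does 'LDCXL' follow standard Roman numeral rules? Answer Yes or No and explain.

'LDCXL': L should not appear more than once

No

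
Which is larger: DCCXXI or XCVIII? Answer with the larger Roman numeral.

DCCXXI = 721
XCVIII = 98
721 is larger

DCCXXI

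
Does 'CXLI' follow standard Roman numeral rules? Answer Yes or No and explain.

'CXLI': Check the rules: uses only the symbols I, V, X, L, C, D, M; no symbol is repeated more than three times in a row; V, L and D each appear at most once; the only place a smaller symbol precedes a larger one is the allowed subtractive pair XL, the symbol right after such a pair (if any) is smaller than the pair's first symbol, and otherwise the values never increase from left to right. Value: C (100) + XL (40) + I (1) = 141. So it is a valid standard Roman numeral.

Yes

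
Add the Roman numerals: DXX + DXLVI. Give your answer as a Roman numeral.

DXX = 520
DXLVI = 546
520 + 546 = 1066

MLXVI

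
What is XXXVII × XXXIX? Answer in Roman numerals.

XXXVII = 37
XXXIX = 39
37 × 39 = 1443

MCDXLIII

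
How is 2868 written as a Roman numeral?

Convert 2868 to Roman numerals:
  2868 contains 2×1000 (MM)
  868 contains 1×500 (D)
  368 contains 3×100 (CCC)
  68 contains 1×50 (L)
  18 contains 1×10 (X)
  8 contains 1×5 (V)
  3 contains 3×1 (III)

MMDCCCLXVIII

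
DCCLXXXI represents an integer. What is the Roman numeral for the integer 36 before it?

DCCLXXXI = 781
781 - 36 = 745

DCCXLV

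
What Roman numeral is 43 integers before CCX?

CCX = 210
210 - 43 = 167

CLXVII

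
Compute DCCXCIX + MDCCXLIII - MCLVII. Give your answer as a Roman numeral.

DCCXCIX = 799, MDCCXLIII = 1743, MCLVII = 1157
799 + 1743 = 2542
2542 - 1157 = 1385

MCCCLXXXV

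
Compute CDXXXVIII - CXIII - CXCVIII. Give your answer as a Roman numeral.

CDXXXVIII = 438, CXIII = 113, CXCVIII = 198
438 - 113 = 325
325 - 198 = 127

CXXVII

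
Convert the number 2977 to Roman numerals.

Convert 2977 to Roman numerals:
  2977 contains 2×1000 (MM)
  977 contains 1×900 (CM)
  77 contains 1×50 (L)
  27 contains 2×10 (XX)
  7 contains 1×5 (V)
  2 contains 2×1 (II)

MMCMLXXVII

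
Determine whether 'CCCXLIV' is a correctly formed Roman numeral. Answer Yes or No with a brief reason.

'CCCXLIV': Check the rules: uses only the symbols I, V, X, L, C, D, M; no symbol is repeated more than three times in a row; V, L and D each appear at most once; the only places a smaller symbol precedes a larger one are the allowed subtractive pairs XL, IV, the symbol right after such a pair (if any) is smaller than the pair's first symbol, and otherwise the values never increase from left to right. Value: C (100) + C (100) + C (100) + XL (40) + IV (4) = 344. So it is a valid standard Roman numeral.

Yes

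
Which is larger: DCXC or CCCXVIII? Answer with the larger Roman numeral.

DCXC = 690
CCCXVIII = 318
690 is larger

DCXC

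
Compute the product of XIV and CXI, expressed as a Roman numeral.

XIV = 14
CXI = 111
14 × 111 = 1554

MDLIV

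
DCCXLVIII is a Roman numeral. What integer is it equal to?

DCCXLVIII: D=500, C=100, C=100, XL=40, V=5, I=1, I=1, I=1
500 + 100 + 100 + 40 + 5 + 1 + 1 + 1 = 748

748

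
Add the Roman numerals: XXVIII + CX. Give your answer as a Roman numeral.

XXVIII = 28
CX = 110
28 + 110 = 138

CXXXVIII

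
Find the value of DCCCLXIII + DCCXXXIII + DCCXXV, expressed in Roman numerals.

DCCCLXIII = 863, DCCXXXIII = 733, DCCXXV = 725
863 + 733 = 1596
1596 + 725 = 2321

MMCCCXXI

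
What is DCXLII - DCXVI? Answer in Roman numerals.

DCXLII = 642
DCXVI = 616
642 - 616 = 26

XXVI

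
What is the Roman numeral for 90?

Convert 90 to Roman numerals:
  90 contains 1×90 (XC)

XC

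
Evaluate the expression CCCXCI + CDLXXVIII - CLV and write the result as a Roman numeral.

CCCXCI = 391, CDLXXVIII = 478, CLV = 155
391 + 478 = 869
869 - 155 = 714

DCCXIV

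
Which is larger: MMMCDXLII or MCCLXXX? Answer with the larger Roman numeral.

MMMCDXLII = 3442
MCCLXXX = 1280
3442 is larger

MMMCDXLII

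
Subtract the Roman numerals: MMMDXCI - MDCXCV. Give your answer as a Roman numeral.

MMMDXCI = 3591
MDCXCV = 1695
3591 - 1695 = 1896

MDCCCXCVI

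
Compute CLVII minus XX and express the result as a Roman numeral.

CLVII = 157
XX = 20
157 - 20 = 137

CXXXVII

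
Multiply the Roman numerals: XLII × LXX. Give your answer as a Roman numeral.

XLII = 42
LXX = 70
42 × 70 = 2940

MMCMXL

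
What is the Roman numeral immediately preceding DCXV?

DCXV = 615, so the previous integer is 615 - 1 = 614

DCXIV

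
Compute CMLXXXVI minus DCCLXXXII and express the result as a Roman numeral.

CMLXXXVI = 986
DCCLXXXII = 782
986 - 782 = 204

CCIV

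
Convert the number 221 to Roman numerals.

Convert 221 to Roman numerals:
  221 contains 2×100 (CC)
  21 contains 2×10 (XX)
  1 contains 1×1 (I)

CCXXI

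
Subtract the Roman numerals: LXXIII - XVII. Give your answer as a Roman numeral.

LXXIII = 73
XVII = 17
73 - 17 = 56

LVI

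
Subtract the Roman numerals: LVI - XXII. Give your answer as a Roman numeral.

LVI = 56
XXII = 22
56 - 22 = 34

XXXIV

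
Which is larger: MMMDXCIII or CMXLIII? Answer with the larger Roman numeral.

MMMDXCIII = 3593
CMXLIII = 943
3593 is larger

MMMDXCIII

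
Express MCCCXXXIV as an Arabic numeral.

MCCCXXXIV: M=1000, C=100, C=100, C=100, X=10, X=10, X=10, IV=4
1000 + 100 + 100 + 100 + 10 + 10 + 10 + 4 = 1334

1334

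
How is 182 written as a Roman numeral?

Convert 182 to Roman numerals:
  182 contains 1×100 (C)
  82 contains 1×50 (L)
  32 contains 3×10 (XXX)
  2 contains 2×1 (II)

CLXXXII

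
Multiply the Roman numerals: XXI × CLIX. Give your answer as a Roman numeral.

XXI = 21
CLIX = 159
21 × 159 = 3339

MMMCCCXXXIX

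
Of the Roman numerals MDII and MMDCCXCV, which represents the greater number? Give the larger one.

MDII = 1502
MMDCCXCV = 2795
2795 is larger

MMDCCXCV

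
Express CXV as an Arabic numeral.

CXV: C=100, X=10, V=5
100 + 10 + 5 = 115

115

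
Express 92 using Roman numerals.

Convert 92 to Roman numerals:
  92 contains 1×90 (XC)
  2 contains 2×1 (II)

XCII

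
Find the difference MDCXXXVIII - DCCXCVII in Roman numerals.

MDCXXXVIII = 1638
DCCXCVII = 797
1638 - 797 = 841

DCCCXLI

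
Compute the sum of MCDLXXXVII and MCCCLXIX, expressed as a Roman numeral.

MCDLXXXVII = 1487
MCCCLXIX = 1369
1487 + 1369 = 2856

MMDCCCLVI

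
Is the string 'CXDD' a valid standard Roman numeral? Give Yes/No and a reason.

'CXDD': D should not appear more than once

No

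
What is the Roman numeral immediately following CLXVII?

CLXVII = 167; next is 168

CLXVIII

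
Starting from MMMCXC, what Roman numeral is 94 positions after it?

MMMCXC = 3190
3190 + 94 = 3284

MMMCCLXXXIV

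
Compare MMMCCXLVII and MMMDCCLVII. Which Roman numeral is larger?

MMMCCXLVII = 3247
MMMDCCLVII = 3757
3757 is larger

MMMDCCLVII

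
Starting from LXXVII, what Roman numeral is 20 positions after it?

LXXVII = 77
77 + 20 = 97

XCVII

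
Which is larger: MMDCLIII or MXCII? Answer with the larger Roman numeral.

MMDCLIII = 2653
MXCII = 1092
2653 is larger

MMDCLIII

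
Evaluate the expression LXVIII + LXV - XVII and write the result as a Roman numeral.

LXVIII = 68, LXV = 65, XVII = 17
68 + 65 = 133
133 - 17 = 116

CXVI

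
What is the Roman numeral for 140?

Convert 140 to Roman numerals:
  140 contains 1×100 (C)
  40 contains 1×40 (XL)

CXL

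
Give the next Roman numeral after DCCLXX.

DCCLXX = 770, so the next integer is 770 + 1 = 771

DCCLXXI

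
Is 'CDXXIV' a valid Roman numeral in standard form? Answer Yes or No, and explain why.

'CDXXIV': Check the rules: uses only the symbols I, V, X, L, C, D, M; no symbol is repeated more than three times in a row; V, L and D each appear at most once; the only places a smaller symbol precedes a larger one are the allowed subtractive pairs CD, IV, the symbol right after such a pair (if any) is smaller than the pair's first symbol, and otherwise the values never increase from left to right. Value: CD (400) + X (10) + X (10) + IV (4) = 424. So it is a valid standard Roman numeral.

Yes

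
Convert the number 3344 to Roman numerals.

Convert 3344 to Roman numerals:
  3344 contains 3×1000 (MMM)
  344 contains 3×100 (CCC)
  44 contains 1×40 (XL)
  4 contains 1×4 (IV)

MMMCCCXLIV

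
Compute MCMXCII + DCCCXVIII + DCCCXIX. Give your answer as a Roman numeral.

MCMXCII = 1992, DCCCXVIII = 818, DCCCXIX = 819
1992 + 818 = 2810
2810 + 819 = 3629

MMMDCXXIX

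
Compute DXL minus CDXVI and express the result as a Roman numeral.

DXL = 540
CDXVI = 416
540 - 416 = 124

CXXIV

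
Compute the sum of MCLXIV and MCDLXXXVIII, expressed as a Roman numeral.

MCLXIV = 1164
MCDLXXXVIII = 1488
1164 + 1488 = 2652

MMDCLII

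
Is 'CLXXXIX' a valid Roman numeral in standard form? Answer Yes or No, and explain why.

'CLXXXIX': Check the rules: uses only the symbols I, V, X, L, C, D, M; no symbol is repeated more than three times in a row; V, L and D each appear at most once; the only place a smaller symbol precedes a larger one is the allowed subtractive pair IX, the symbol right after such a pair (if any) is smaller than the pair's first symbol, and otherwise the values never increase from left to right. Value: C (100) + L (50) + X (10) + X (10) + X (10) + IX (9) = 189. So it is a valid standard Roman numeral.

Yes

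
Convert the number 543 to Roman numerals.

Convert 543 to Roman numerals:
  543 contains 1×500 (D)
  43 contains 1×40 (XL)
  3 contains 3×1 (III)

DXLIII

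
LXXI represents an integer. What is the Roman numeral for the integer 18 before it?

LXXI = 71
71 - 18 = 53

LIII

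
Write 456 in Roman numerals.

Convert 456 to Roman numerals:
  456 contains 1×400 (CD)
  56 contains 1×50 (L)
  6 contains 1×5 (V)
  1 contains 1×1 (I)

CDLVI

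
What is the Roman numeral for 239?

Convert 239 to Roman numerals:
  239 contains 2×100 (CC)
  39 contains 3×10 (XXX)
  9 contains 1×9 (IX)

CCXXXIX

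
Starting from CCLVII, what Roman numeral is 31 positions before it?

CCLVII = 257
257 - 31 = 226

CCXXVI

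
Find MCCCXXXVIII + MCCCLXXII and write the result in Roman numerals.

MCCCXXXVIII = 1338
MCCCLXXII = 1372
1338 + 1372 = 2710

MMDCCX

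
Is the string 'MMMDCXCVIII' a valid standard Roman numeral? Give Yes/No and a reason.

'MMMDCXCVIII': Check the rules: uses only the symbols I, V, X, L, C, D, M; no symbol is repeated more than three times in a row; V, L and D each appear at most once; the only place a smaller symbol precedes a larger one is the allowed subtractive pair XC, the symbol right after such a pair (if any) is smaller than the pair's first symbol, and otherwise the values never increase from left to right. Value: M (1000) + M (1000) + M (1000) + D (500) + C (100) + XC (90) + V (5) + I (1) + I (1) + I (1) = 3698. So it is a valid standard Roman numeral.

Yes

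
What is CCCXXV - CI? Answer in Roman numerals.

CCCXXV = 325
CI = 101
325 - 101 = 224

CCXXIV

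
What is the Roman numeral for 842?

Convert 842 to Roman numerals:
  842 contains 1×500 (D)
  342 contains 3×100 (CCC)
  42 contains 1×40 (XL)
  2 contains 2×1 (II)

DCCCXLII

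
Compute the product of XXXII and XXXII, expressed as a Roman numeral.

XXXII = 32
XXXII = 32
32 × 32 = 1024

MXXIV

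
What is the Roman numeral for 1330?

Convert 1330 to Roman numerals:
  1330 contains 1×1000 (M)
  330 contains 3×100 (CCC)
  30 contains 3×10 (XXX)

MCCCXXX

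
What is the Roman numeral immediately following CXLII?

CXLII = 142; next is 143

CXLIII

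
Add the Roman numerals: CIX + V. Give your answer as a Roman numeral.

CIX = 109
V = 5
109 + 5 = 114

CXIV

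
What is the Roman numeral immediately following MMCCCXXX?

MMCCCXXX = 2330, so the next integer is 2330 + 1 = 2331

MMCCCXXXI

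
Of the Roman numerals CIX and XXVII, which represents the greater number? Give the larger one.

CIX = 109
XXVII = 27
109 is larger

CIX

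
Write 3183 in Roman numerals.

Convert 3183 to Roman numerals:
  3183 contains 3×1000 (MMM)
  183 contains 1×100 (C)
  83 contains 1×50 (L)
  33 contains 3×10 (XXX)
  3 contains 3×1 (III)

MMMCLXXXIII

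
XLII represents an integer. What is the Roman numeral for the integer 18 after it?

XLII = 42
42 + 18 = 60

LX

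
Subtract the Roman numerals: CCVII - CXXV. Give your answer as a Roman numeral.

CCVII = 207
CXXV = 125
207 - 125 = 82

LXXXII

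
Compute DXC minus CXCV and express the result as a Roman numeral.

DXC = 590
CXCV = 195
590 - 195 = 395

CCCXCV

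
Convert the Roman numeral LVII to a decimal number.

LVII: L=50, V=5, I=1, I=1
50 + 5 + 1 + 1 = 57

57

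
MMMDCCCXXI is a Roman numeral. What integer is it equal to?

MMMDCCCXXI: M=1000, M=1000, M=1000, D=500, C=100, C=100, C=100, X=10, X=10, I=1
1000 + 1000 + 1000 + 500 + 100 + 100 + 100 + 10 + 10 + 1 = 3821

3821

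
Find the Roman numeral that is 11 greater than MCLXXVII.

MCLXXVII = 1177
1177 + 11 = 1188

MCLXXXVIII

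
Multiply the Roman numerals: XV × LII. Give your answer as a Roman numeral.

XV = 15
LII = 52
15 × 52 = 780

DCCLXXX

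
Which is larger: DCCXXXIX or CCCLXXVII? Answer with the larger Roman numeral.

DCCXXXIX = 739
CCCLXXVII = 377
739 is larger

DCCXXXIX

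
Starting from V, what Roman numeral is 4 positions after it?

V = 5
5 + 4 = 9

IX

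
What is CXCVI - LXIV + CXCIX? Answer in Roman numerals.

CXCVI = 196, LXIV = 64, CXCIX = 199
196 - 64 = 132
132 + 199 = 331

CCCXXXI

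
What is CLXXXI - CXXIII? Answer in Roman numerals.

CLXXXI = 181
CXXIII = 123
181 - 123 = 58

LVIII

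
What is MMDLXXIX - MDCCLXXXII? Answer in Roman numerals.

MMDLXXIX = 2579
MDCCLXXXII = 1782
2579 - 1782 = 797

DCCXCVII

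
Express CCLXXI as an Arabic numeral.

CCLXXI: C=100, C=100, L=50, X=10, X=10, I=1
100 + 100 + 50 + 10 + 10 + 1 = 271

271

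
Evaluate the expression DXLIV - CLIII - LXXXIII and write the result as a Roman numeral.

DXLIV = 544, CLIII = 153, LXXXIII = 83
544 - 153 = 391
391 - 83 = 308

CCCVIII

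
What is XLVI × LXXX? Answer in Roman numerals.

XLVI = 46
LXXX = 80
46 × 80 = 3680

MMMDCLXXX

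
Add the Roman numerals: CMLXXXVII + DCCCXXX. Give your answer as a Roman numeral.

CMLXXXVII = 987
DCCCXXX = 830
987 + 830 = 1817

MDCCCXVII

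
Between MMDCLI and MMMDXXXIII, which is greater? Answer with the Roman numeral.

MMDCLI = 2651
MMMDXXXIII = 3533
3533 is larger

MMMDXXXIII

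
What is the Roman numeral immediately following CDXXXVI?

CDXXXVI = 436, so the next integer is 436 + 1 = 437

CDXXXVII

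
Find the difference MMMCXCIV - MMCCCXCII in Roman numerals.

MMMCXCIV = 3194
MMCCCXCII = 2392
3194 - 2392 = 802

DCCCII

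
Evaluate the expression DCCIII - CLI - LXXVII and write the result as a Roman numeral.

DCCIII = 703, CLI = 151, LXXVII = 77
703 - 151 = 552
552 - 77 = 475

CDLXXV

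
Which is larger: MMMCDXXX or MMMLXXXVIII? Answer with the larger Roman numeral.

MMMCDXXX = 3430
MMMLXXXVIII = 3088
3430 is larger

MMMCDXXX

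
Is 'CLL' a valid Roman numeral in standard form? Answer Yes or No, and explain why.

'CLL': L should not appear more than once

No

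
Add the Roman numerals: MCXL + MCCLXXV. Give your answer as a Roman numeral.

MCXL = 1140
MCCLXXV = 1275
1140 + 1275 = 2415

MMCDXV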